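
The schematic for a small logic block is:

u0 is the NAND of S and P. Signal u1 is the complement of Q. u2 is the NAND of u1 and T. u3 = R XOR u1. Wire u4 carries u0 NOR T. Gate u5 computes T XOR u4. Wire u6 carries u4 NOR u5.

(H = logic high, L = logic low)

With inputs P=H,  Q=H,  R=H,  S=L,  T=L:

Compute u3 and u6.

u3 = H, u6 = H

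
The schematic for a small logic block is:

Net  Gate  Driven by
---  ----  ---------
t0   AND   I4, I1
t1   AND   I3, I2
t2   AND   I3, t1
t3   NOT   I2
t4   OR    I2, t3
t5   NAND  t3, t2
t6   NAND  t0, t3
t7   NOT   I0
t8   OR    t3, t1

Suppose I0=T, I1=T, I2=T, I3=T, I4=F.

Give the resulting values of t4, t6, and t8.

t4 = T; t6 = T; t8 = T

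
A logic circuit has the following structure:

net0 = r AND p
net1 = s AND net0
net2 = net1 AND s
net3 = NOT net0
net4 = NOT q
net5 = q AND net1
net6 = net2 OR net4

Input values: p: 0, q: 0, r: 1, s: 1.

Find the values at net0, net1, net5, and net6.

net0 = 0; net1 = 0; net5 = 0; net6 = 1

net0 = r AND p = 1 AND 0 = 0
net1 = s AND net0 = 1 AND 0 = 0
net2 = net1 AND s = 0 AND 1 = 0
net4 = NOT q = NOT 0 = 1
net5 = q AND net1 = 0 AND 0 = 0
net6 = net2 OR net4 = 0 OR 1 = 1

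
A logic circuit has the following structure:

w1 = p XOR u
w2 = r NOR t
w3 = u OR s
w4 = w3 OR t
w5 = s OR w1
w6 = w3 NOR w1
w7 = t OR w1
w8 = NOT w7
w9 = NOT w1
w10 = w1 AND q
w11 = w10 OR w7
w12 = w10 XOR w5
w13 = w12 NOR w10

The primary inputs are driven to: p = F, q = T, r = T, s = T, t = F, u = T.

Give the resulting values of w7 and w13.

w7 = T, w13 = F

w1 = p XOR u = F XOR T = T
w5 = s OR w1 = T OR T = T
w7 = t OR w1 = F OR T = T
w10 = w1 AND q = T AND T = T
w12 = w10 XOR w5 = T XOR T = F
w13 = w12 NOR w10 = F NOR T = F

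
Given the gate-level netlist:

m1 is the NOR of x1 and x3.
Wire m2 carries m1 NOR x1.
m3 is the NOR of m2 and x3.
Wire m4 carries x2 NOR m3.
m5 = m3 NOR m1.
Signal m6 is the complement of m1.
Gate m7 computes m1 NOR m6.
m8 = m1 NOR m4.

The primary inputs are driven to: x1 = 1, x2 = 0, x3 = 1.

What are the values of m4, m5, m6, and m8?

m4 = 1, m5 = 1, m6 = 1, m8 = 0

m1 = x1 NOR x3 = 1 NOR 1 = 0
m2 = m1 NOR x1 = 0 NOR 1 = 0
m3 = m2 NOR x3 = 0 NOR 1 = 0
m4 = x2 NOR m3 = 0 NOR 0 = 1
m5 = m3 NOR m1 = 0 NOR 0 = 1
m6 = NOT m1 = NOT 0 = 1
m8 = m1 NOR m4 = 0 NOR 1 = 0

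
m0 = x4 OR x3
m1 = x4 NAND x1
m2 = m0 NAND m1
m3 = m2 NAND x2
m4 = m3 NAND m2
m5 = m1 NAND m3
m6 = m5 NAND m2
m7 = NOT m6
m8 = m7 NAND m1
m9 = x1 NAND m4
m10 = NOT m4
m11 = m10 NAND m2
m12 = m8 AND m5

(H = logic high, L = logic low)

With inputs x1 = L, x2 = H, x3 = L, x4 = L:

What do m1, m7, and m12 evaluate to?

m1 = H  m7 = H  m12 = L

m0 = x4 OR x3 = L OR L = L
m1 = x4 NAND x1 = L NAND L = H
m2 = m0 NAND m1 = L NAND H = H
m3 = m2 NAND x2 = H NAND H = L
m5 = m1 NAND m3 = H NAND L = H
m6 = m5 NAND m2 = H NAND H = L
m7 = NOT m6 = NOT L = H
m8 = m7 NAND m1 = H NAND H = L
m12 = m8 AND m5 = L AND H = L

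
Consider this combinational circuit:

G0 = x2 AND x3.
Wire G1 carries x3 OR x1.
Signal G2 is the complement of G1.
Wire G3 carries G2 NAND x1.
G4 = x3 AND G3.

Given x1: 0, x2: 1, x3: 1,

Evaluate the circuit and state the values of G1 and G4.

G1 = 1, G4 = 1

G1 = x3 OR x1 = 1 OR 0 = 1
G2 = NOT G1 = NOT 1 = 0
G3 = G2 NAND x1 = 0 NAND 0 = 1
G4 = x3 AND G3 = 1 AND 1 = 1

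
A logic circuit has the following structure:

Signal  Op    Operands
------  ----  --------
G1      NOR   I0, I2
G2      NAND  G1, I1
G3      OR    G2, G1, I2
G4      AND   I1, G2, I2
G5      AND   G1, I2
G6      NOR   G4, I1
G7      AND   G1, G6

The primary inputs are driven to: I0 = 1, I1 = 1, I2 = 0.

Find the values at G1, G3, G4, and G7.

G1 = I0 NOR I2 = 1 NOR 0 = 0
G2 = G1 NAND I1 = 0 NAND 1 = 1
G3 = G2 OR G1 OR I2 = 1 OR 0 OR 0 = 1
G4 = I1 AND G2 AND I2 = 1 AND 1 AND 0 = 0
G6 = G4 NOR I1 = 0 NOR 1 = 0
G7 = G1 AND G6 = 0 AND 0 = 0

G1 = 0  G3 = 1  G4 = 0  G7 = 0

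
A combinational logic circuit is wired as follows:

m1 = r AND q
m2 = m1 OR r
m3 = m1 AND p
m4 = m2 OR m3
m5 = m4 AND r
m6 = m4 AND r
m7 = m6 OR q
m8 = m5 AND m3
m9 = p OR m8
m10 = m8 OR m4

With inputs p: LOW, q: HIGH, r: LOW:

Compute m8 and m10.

m1 = r AND q = LOW AND HIGH = LOW
m2 = m1 OR r = LOW OR LOW = LOW
m3 = m1 AND p = LOW AND LOW = LOW
m4 = m2 OR m3 = LOW OR LOW = LOW
m5 = m4 AND r = LOW AND LOW = LOW
m8 = m5 AND m3 = LOW AND LOW = LOW
m10 = m8 OR m4 = LOW OR LOW = LOW

m8 = LOW  m10 = LOW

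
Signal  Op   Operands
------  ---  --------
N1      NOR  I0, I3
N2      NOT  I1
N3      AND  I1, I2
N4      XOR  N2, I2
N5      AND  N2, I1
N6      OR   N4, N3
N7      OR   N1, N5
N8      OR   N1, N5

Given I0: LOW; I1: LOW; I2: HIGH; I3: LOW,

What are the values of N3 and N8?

N1 = I0 NOR I3 = LOW NOR LOW = HIGH
N2 = NOT I1 = NOT LOW = HIGH
N3 = I1 AND I2 = LOW AND HIGH = LOW
N5 = N2 AND I1 = HIGH AND LOW = LOW
N8 = N1 OR N5 = HIGH OR LOW = HIGH

N3 = LOW, N8 = HIGH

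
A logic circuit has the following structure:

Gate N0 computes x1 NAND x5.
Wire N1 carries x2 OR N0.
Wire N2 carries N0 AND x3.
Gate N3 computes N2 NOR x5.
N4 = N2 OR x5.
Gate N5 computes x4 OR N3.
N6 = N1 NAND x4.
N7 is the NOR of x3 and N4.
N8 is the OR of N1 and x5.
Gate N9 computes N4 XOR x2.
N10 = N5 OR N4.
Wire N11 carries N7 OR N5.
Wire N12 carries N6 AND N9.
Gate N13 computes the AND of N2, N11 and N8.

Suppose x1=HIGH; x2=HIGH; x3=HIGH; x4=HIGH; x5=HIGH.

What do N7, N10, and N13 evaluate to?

N7 = LOW, N10 = HIGH, N13 = LOW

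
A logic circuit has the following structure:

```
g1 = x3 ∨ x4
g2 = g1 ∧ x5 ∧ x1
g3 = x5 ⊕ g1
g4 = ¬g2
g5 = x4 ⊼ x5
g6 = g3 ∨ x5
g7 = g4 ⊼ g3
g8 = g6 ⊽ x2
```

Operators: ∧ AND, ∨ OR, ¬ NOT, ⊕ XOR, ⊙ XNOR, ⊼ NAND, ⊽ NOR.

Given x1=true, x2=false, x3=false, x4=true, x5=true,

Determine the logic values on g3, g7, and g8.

g3 = false, g7 = true, g8 = false

g1 = x3 OR x4 = false OR true = true
g2 = g1 AND x5 AND x1 = true AND true AND true = true
g3 = x5 XOR g1 = true XOR true = false
g4 = NOT g2 = NOT true = false
g6 = g3 OR x5 = false OR true = true
g7 = g4 NAND g3 = false NAND false = true
g8 = g6 NOR x2 = true NOR false = false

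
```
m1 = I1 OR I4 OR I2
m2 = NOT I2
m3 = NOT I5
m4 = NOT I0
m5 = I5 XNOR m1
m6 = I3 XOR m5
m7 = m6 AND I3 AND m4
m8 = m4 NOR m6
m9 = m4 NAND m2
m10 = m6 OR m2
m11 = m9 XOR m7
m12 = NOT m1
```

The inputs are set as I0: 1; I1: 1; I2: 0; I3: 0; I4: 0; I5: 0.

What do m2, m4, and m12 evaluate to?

m2 = 1, m4 = 0, m12 = 0

m1 = I1 OR I4 OR I2 = 1 OR 0 OR 0 = 1
m2 = NOT I2 = NOT 0 = 1
m4 = NOT I0 = NOT 1 = 0
m12 = NOT m1 = NOT 1 = 0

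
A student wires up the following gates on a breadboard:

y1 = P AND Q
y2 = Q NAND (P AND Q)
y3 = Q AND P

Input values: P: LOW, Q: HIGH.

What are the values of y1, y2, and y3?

y1 = LOW  y2 = HIGH  y3 = LOW

y1 = LOW AND HIGH = LOW
y2 = HIGH NAND (LOW AND HIGH) = HIGH
y3 = HIGH AND LOW = LOW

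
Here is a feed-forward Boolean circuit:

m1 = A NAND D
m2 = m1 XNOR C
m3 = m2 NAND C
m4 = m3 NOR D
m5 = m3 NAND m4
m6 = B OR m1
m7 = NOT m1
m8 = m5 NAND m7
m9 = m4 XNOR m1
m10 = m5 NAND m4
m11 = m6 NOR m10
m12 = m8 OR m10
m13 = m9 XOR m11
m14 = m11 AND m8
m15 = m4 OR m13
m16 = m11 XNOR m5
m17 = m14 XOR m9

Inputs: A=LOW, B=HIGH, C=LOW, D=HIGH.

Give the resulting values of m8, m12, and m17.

m1 = A NAND D = LOW NAND HIGH = HIGH
m2 = m1 XNOR C = HIGH XNOR LOW = LOW
m3 = m2 NAND C = LOW NAND LOW = HIGH
m4 = m3 NOR D = HIGH NOR HIGH = LOW
m5 = m3 NAND m4 = HIGH NAND LOW = HIGH
m6 = B OR m1 = HIGH OR HIGH = HIGH
m7 = NOT m1 = NOT HIGH = LOW
m8 = m5 NAND m7 = HIGH NAND LOW = HIGH
m9 = m4 XNOR m1 = LOW XNOR HIGH = LOW
m10 = m5 NAND m4 = HIGH NAND LOW = HIGH
m11 = m6 NOR m10 = HIGH NOR HIGH = LOW
m12 = m8 OR m10 = HIGH OR HIGH = HIGH
m14 = m11 AND m8 = LOW AND HIGH = LOW
m17 = m14 XOR m9 = LOW XOR LOW = LOW

m8 = HIGH, m12 = HIGH, m17 = LOW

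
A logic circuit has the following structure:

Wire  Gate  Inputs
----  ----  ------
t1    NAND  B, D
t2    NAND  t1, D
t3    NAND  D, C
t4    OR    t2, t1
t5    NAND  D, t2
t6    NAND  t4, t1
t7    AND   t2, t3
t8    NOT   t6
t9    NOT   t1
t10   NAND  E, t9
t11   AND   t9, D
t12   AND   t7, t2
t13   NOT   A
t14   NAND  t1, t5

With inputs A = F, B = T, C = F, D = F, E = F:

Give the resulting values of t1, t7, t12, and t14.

t1 = T  t7 = T  t12 = T  t14 = F

t1 = B NAND D = T NAND F = T
t2 = t1 NAND D = T NAND F = T
t3 = D NAND C = F NAND F = T
t5 = D NAND t2 = F NAND T = T
t7 = t2 AND t3 = T AND T = T
t12 = t7 AND t2 = T AND T = T
t14 = t1 NAND t5 = T NAND T = F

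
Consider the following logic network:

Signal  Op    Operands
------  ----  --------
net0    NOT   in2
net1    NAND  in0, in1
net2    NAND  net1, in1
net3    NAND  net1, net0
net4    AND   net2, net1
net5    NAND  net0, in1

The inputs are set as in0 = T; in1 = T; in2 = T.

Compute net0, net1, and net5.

net0 = F, net1 = F, net5 = T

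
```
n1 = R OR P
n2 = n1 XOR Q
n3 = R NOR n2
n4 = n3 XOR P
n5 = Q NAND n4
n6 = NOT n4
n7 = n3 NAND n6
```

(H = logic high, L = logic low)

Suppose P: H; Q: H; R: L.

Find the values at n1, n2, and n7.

n1 = R OR P = L OR H = H
n2 = n1 XOR Q = H XOR H = L
n3 = R NOR n2 = L NOR L = H
n4 = n3 XOR P = H XOR H = L
n6 = NOT n4 = NOT L = H
n7 = n3 NAND n6 = H NAND H = L

n1 = H, n2 = L, n7 = L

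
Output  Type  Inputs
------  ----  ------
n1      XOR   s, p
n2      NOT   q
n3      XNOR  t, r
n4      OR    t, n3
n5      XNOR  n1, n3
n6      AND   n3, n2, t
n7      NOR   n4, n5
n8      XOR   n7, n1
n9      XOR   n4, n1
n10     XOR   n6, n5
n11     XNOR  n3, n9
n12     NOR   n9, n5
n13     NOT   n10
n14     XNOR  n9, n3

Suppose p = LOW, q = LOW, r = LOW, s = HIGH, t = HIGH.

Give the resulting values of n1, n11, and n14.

n1 = HIGH, n11 = HIGH, n14 = HIGH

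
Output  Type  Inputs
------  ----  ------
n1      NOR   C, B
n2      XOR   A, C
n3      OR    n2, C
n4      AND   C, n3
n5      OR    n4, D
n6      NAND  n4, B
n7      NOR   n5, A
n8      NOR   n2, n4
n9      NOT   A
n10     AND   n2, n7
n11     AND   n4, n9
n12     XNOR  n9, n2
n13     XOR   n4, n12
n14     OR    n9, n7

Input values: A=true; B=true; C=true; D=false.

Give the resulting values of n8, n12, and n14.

n2 = A XOR C = true XOR true = false
n3 = n2 OR C = false OR true = true
n4 = C AND n3 = true AND true = true
n5 = n4 OR D = true OR false = true
n7 = n5 NOR A = true NOR true = false
n8 = n2 NOR n4 = false NOR true = false
n9 = NOT A = NOT true = false
n12 = n9 XNOR n2 = false XNOR false = true
n14 = n9 OR n7 = false OR false = false

n8 = false  n12 = true  n14 = false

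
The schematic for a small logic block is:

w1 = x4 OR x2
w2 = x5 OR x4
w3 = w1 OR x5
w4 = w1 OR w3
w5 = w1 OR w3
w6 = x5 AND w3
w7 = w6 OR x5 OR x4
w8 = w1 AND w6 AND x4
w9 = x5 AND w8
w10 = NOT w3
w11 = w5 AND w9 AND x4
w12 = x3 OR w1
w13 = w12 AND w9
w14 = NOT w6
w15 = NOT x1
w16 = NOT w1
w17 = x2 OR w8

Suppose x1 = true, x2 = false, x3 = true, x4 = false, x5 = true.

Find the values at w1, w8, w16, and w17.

w1 = x4 OR x2 = false OR false = false
w3 = w1 OR x5 = false OR true = true
w6 = x5 AND w3 = true AND true = true
w8 = w1 AND w6 AND x4 = false AND true AND false = false
w16 = NOT w1 = NOT false = true
w17 = x2 OR w8 = false OR false = false

w1 = false, w8 = false, w16 = true, w17 = false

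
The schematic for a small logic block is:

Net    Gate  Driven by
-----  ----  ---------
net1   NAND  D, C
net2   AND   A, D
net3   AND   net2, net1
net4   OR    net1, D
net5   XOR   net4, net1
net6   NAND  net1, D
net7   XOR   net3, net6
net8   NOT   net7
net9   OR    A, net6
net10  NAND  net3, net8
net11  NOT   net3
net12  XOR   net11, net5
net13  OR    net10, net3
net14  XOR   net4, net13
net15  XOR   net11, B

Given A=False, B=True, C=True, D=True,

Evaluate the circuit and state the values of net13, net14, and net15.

net1 = D NAND C = True NAND True = False
net2 = A AND D = False AND True = False
net3 = net2 AND net1 = False AND False = False
net4 = net1 OR D = False OR True = True
net6 = net1 NAND D = False NAND True = True
net7 = net3 XOR net6 = False XOR True = True
net8 = NOT net7 = NOT True = False
net10 = net3 NAND net8 = False NAND False = True
net11 = NOT net3 = NOT False = True
net13 = net10 OR net3 = True OR False = True
net14 = net4 XOR net13 = True XOR True = False
net15 = net11 XOR B = True XOR True = False

net13 = True; net14 = False; net15 = False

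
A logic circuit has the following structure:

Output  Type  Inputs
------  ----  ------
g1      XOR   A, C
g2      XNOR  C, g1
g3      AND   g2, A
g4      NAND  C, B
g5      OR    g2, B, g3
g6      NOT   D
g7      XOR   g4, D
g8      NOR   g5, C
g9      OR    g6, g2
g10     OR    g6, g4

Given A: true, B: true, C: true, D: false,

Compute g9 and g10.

g9 = true, g10 = true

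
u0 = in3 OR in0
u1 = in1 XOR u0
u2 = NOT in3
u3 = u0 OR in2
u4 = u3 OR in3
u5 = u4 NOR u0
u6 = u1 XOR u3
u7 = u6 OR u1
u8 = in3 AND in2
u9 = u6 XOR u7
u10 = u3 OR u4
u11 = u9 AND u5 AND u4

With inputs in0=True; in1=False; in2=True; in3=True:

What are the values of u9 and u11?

u9 = True; u11 = False

u0 = in3 OR in0 = True OR True = True
u1 = in1 XOR u0 = False XOR True = True
u3 = u0 OR in2 = True OR True = True
u4 = u3 OR in3 = True OR True = True
u5 = u4 NOR u0 = True NOR True = False
u6 = u1 XOR u3 = True XOR True = False
u7 = u6 OR u1 = False OR True = True
u9 = u6 XOR u7 = False XOR True = True
u11 = u9 AND u5 AND u4 = True AND False AND True = False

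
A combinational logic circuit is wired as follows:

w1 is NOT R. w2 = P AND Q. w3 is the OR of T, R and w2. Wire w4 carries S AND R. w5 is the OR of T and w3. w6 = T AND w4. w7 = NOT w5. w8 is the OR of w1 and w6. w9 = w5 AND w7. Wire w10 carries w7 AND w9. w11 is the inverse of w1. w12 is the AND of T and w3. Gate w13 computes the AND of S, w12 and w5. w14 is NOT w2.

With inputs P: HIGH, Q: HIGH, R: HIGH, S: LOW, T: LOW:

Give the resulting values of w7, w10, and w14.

w7 = LOW, w10 = LOW, w14 = LOW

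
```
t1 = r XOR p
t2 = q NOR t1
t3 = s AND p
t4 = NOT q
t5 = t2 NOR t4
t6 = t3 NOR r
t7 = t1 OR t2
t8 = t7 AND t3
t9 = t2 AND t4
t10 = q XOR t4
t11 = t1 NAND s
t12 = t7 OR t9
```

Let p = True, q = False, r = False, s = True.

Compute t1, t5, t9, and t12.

t1 = r XOR p = False XOR True = True
t2 = q NOR t1 = False NOR True = False
t4 = NOT q = NOT False = True
t5 = t2 NOR t4 = False NOR True = False
t7 = t1 OR t2 = True OR False = True
t9 = t2 AND t4 = False AND True = False
t12 = t7 OR t9 = True OR False = True

t1 = True, t5 = False, t9 = False, t12 = True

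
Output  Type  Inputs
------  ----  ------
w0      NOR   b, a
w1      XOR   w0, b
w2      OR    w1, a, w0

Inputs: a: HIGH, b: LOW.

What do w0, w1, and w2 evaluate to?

w0 = LOW; w1 = LOW; w2 = HIGH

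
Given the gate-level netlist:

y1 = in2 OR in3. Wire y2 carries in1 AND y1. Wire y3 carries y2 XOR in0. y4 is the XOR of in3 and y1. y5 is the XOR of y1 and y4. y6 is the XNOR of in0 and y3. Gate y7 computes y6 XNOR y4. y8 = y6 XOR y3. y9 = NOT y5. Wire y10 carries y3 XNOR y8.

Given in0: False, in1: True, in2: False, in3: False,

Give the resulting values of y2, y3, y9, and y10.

y2 = False, y3 = False, y9 = True, y10 = False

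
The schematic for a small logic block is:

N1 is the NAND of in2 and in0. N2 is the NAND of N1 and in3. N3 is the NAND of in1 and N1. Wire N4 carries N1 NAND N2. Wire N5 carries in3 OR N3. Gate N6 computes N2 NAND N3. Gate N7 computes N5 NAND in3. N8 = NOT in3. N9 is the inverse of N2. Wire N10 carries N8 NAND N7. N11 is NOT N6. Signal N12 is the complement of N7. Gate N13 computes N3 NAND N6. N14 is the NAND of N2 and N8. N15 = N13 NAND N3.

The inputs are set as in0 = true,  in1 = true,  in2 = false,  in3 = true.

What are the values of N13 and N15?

N13 = true, N15 = true

N1 = in2 NAND in0 = false NAND true = true
N2 = N1 NAND in3 = true NAND true = false
N3 = in1 NAND N1 = true NAND true = false
N6 = N2 NAND N3 = false NAND false = true
N13 = N3 NAND N6 = false NAND true = true
N15 = N13 NAND N3 = true NAND false = true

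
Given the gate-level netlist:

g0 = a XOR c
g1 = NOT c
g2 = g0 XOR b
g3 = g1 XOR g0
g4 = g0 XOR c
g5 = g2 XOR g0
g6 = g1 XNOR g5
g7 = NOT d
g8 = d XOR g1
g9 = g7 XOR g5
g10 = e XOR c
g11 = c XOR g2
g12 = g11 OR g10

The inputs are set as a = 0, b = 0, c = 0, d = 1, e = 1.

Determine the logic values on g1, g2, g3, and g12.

g1 = 1  g2 = 0  g3 = 1  g12 = 1

g0 = a XOR c = 0 XOR 0 = 0
g1 = NOT c = NOT 0 = 1
g2 = g0 XOR b = 0 XOR 0 = 0
g3 = g1 XOR g0 = 1 XOR 0 = 1
g10 = e XOR c = 1 XOR 0 = 1
g11 = c XOR g2 = 0 XOR 0 = 0
g12 = g11 OR g10 = 0 OR 1 = 1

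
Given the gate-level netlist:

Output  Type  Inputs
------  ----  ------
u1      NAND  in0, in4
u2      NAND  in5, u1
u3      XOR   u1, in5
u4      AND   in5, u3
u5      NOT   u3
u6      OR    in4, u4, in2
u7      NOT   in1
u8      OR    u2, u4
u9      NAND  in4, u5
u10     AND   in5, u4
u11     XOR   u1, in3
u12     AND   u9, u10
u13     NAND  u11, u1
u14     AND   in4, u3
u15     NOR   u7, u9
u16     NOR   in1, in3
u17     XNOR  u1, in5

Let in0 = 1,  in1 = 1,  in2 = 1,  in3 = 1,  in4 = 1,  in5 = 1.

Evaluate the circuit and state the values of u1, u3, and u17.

u1 = in0 NAND in4 = 1 NAND 1 = 0
u3 = u1 XOR in5 = 0 XOR 1 = 1
u17 = u1 XNOR in5 = 0 XNOR 1 = 0

u1 = 0; u3 = 1; u17 = 0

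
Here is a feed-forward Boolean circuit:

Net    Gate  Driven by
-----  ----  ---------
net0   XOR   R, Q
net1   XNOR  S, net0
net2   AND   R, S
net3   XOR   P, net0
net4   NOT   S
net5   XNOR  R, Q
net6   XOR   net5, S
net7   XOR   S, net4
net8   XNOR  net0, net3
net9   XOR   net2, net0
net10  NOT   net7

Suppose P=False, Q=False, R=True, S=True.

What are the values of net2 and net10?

net2 = R AND S = True AND True = True
net4 = NOT S = NOT True = False
net7 = S XOR net4 = True XOR False = True
net10 = NOT net7 = NOT True = False

net2 = True, net10 = False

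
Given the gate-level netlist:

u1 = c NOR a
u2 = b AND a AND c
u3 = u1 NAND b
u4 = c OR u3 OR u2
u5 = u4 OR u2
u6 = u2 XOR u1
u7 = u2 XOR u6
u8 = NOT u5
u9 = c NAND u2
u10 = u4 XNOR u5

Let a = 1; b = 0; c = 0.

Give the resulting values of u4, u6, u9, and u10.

u1 = c NOR a = 0 NOR 1 = 0
u2 = b AND a AND c = 0 AND 1 AND 0 = 0
u3 = u1 NAND b = 0 NAND 0 = 1
u4 = c OR u3 OR u2 = 0 OR 1 OR 0 = 1
u5 = u4 OR u2 = 1 OR 0 = 1
u6 = u2 XOR u1 = 0 XOR 0 = 0
u9 = c NAND u2 = 0 NAND 0 = 1
u10 = u4 XNOR u5 = 1 XNOR 1 = 1

u4 = 1  u6 = 0  u9 = 1  u10 = 1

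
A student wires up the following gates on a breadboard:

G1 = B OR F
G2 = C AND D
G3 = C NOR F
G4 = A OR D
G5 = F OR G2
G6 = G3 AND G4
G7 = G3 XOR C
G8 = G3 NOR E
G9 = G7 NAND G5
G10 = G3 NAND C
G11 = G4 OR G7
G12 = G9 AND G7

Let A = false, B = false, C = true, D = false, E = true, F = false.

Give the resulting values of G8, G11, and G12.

G8 = false, G11 = true, G12 = true

G2 = C AND D = true AND false = false
G3 = C NOR F = true NOR false = false
G4 = A OR D = false OR false = false
G5 = F OR G2 = false OR false = false
G7 = G3 XOR C = false XOR true = true
G8 = G3 NOR E = false NOR true = false
G9 = G7 NAND G5 = true NAND false = true
G11 = G4 OR G7 = false OR true = true
G12 = G9 AND G7 = true AND true = true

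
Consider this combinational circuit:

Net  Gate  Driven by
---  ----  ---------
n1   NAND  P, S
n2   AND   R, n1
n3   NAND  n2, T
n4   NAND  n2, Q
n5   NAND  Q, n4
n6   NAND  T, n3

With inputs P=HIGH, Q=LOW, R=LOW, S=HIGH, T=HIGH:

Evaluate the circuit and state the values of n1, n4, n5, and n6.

n1 = LOW  n4 = HIGH  n5 = HIGH  n6 = LOW

n1 = P NAND S = HIGH NAND HIGH = LOW
n2 = R AND n1 = LOW AND LOW = LOW
n3 = n2 NAND T = LOW NAND HIGH = HIGH
n4 = n2 NAND Q = LOW NAND LOW = HIGH
n5 = Q NAND n4 = LOW NAND HIGH = HIGH
n6 = T NAND n3 = HIGH NAND HIGH = LOW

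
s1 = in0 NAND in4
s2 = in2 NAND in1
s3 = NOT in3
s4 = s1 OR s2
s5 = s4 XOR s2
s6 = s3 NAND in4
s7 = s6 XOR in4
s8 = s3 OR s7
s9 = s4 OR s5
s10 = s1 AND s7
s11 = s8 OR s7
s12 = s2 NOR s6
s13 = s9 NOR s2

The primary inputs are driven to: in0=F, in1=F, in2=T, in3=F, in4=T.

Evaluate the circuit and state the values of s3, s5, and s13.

s3 = T  s5 = F  s13 = F

s1 = in0 NAND in4 = F NAND T = T
s2 = in2 NAND in1 = T NAND F = T
s3 = NOT in3 = NOT F = T
s4 = s1 OR s2 = T OR T = T
s5 = s4 XOR s2 = T XOR T = F
s9 = s4 OR s5 = T OR F = T
s13 = s9 NOR s2 = T NOR T = F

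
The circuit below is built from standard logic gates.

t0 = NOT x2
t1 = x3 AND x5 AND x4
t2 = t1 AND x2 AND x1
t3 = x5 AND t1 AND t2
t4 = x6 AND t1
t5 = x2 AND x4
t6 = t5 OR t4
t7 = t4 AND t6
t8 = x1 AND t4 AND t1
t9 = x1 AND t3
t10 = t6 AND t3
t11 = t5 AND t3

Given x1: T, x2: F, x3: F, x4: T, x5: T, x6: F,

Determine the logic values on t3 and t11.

t3 = F; t11 = F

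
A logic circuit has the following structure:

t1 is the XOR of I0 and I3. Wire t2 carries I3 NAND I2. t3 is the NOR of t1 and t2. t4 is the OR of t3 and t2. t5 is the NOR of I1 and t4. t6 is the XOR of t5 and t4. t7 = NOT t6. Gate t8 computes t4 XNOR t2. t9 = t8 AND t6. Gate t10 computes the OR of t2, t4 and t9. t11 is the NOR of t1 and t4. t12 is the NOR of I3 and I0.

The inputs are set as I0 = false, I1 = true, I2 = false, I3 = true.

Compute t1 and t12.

t1 = I0 XOR I3 = false XOR true = true
t12 = I3 NOR I0 = true NOR false = false

t1 = true  t12 = false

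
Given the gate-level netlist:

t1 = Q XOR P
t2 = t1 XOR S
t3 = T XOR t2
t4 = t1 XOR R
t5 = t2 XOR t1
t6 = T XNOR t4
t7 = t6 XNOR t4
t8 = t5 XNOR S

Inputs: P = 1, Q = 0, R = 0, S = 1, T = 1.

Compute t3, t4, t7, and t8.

t3 = 1, t4 = 1, t7 = 1, t8 = 1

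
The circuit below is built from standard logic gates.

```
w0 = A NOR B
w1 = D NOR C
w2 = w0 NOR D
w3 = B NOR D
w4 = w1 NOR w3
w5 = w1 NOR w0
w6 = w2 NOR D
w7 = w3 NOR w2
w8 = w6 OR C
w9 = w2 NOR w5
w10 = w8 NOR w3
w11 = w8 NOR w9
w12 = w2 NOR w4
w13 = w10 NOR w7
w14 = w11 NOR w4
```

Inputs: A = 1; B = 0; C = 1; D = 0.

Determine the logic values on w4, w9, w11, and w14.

w0 = A NOR B = 1 NOR 0 = 0
w1 = D NOR C = 0 NOR 1 = 0
w2 = w0 NOR D = 0 NOR 0 = 1
w3 = B NOR D = 0 NOR 0 = 1
w4 = w1 NOR w3 = 0 NOR 1 = 0
w5 = w1 NOR w0 = 0 NOR 0 = 1
w6 = w2 NOR D = 1 NOR 0 = 0
w8 = w6 OR C = 0 OR 1 = 1
w9 = w2 NOR w5 = 1 NOR 1 = 0
w11 = w8 NOR w9 = 1 NOR 0 = 0
w14 = w11 NOR w4 = 0 NOR 0 = 1

w4 = 0; w9 = 0; w11 = 0; w14 = 1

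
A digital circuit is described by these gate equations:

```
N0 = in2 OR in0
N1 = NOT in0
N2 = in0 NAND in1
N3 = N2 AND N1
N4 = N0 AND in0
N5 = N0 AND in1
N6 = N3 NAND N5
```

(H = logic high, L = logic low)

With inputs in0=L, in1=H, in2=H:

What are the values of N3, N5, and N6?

N3 = H, N5 = H, N6 = L

N0 = in2 OR in0 = H OR L = H
N1 = NOT in0 = NOT L = H
N2 = in0 NAND in1 = L NAND H = H
N3 = N2 AND N1 = H AND H = H
N5 = N0 AND in1 = H AND H = H
N6 = N3 NAND N5 = H NAND H = L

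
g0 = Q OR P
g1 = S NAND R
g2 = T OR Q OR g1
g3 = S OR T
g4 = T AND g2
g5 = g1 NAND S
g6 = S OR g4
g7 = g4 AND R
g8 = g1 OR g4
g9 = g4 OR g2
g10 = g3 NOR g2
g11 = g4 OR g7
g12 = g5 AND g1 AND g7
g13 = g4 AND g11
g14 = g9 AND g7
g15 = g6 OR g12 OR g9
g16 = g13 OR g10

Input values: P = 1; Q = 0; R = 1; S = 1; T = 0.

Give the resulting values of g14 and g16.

g14 = 0  g16 = 0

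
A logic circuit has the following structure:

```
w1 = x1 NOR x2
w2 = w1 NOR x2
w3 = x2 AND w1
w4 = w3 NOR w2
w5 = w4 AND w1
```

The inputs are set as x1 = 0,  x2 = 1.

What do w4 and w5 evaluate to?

w1 = x1 NOR x2 = 0 NOR 1 = 0
w2 = w1 NOR x2 = 0 NOR 1 = 0
w3 = x2 AND w1 = 1 AND 0 = 0
w4 = w3 NOR w2 = 0 NOR 0 = 1
w5 = w4 AND w1 = 1 AND 0 = 0

w4 = 1; w5 = 0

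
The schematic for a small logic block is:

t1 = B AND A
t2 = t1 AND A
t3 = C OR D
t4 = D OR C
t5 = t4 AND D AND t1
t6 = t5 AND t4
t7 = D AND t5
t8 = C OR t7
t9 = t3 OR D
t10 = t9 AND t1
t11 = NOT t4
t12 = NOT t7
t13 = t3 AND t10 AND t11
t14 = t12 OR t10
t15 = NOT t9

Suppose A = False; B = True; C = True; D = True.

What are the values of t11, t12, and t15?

t11 = False; t12 = True; t15 = False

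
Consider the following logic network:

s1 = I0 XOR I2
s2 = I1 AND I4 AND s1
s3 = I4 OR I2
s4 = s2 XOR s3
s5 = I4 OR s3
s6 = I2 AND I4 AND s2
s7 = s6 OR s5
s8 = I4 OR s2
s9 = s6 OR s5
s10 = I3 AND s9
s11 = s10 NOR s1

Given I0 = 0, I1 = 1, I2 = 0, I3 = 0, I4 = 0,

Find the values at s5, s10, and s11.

s1 = I0 XOR I2 = 0 XOR 0 = 0
s2 = I1 AND I4 AND s1 = 1 AND 0 AND 0 = 0
s3 = I4 OR I2 = 0 OR 0 = 0
s5 = I4 OR s3 = 0 OR 0 = 0
s6 = I2 AND I4 AND s2 = 0 AND 0 AND 0 = 0
s9 = s6 OR s5 = 0 OR 0 = 0
s10 = I3 AND s9 = 0 AND 0 = 0
s11 = s10 NOR s1 = 0 NOR 0 = 1

s5 = 0, s10 = 0, s11 = 1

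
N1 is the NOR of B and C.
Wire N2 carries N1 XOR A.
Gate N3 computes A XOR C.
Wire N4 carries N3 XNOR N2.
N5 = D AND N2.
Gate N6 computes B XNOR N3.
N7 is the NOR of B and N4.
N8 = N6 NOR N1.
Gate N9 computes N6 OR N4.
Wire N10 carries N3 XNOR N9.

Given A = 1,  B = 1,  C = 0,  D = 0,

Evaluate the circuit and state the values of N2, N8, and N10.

N1 = B NOR C = 1 NOR 0 = 0
N2 = N1 XOR A = 0 XOR 1 = 1
N3 = A XOR C = 1 XOR 0 = 1
N4 = N3 XNOR N2 = 1 XNOR 1 = 1
N6 = B XNOR N3 = 1 XNOR 1 = 1
N8 = N6 NOR N1 = 1 NOR 0 = 0
N9 = N6 OR N4 = 1 OR 1 = 1
N10 = N3 XNOR N9 = 1 XNOR 1 = 1

N2 = 1; N8 = 0; N10 = 1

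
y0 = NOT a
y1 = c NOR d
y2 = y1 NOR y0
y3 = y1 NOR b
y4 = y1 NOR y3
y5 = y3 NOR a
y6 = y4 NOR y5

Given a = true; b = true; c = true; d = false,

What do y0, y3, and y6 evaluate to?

y0 = NOT a = NOT true = false
y1 = c NOR d = true NOR false = false
y3 = y1 NOR b = false NOR true = false
y4 = y1 NOR y3 = false NOR false = true
y5 = y3 NOR a = false NOR true = false
y6 = y4 NOR y5 = true NOR false = false

y0 = false  y3 = false  y6 = false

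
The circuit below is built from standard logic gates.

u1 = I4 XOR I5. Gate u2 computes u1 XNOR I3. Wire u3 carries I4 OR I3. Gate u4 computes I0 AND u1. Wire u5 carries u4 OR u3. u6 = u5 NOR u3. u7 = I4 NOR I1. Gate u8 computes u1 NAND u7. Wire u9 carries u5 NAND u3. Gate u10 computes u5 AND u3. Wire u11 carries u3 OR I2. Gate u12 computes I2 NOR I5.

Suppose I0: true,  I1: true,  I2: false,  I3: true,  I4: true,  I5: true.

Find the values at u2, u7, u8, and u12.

u2 = false, u7 = false, u8 = true, u12 = false

u1 = I4 XOR I5 = true XOR true = false
u2 = u1 XNOR I3 = false XNOR true = false
u7 = I4 NOR I1 = true NOR true = false
u8 = u1 NAND u7 = false NAND false = true
u12 = I2 NOR I5 = false NOR true = false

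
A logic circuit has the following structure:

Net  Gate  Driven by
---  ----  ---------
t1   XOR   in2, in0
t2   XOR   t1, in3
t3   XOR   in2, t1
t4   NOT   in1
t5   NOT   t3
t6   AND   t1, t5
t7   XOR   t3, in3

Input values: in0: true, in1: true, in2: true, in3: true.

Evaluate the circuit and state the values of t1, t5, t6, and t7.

t1 = false  t5 = false  t6 = false  t7 = false

t1 = in2 XOR in0 = true XOR true = false
t3 = in2 XOR t1 = true XOR false = true
t5 = NOT t3 = NOT true = false
t6 = t1 AND t5 = false AND false = false
t7 = t3 XOR in3 = true XOR true = false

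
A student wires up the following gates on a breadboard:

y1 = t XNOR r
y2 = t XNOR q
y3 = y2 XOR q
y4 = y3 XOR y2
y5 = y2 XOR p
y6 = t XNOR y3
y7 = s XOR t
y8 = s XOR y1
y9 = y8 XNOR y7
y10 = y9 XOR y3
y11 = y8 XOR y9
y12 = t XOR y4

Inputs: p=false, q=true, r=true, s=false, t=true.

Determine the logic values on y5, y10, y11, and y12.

y5 = true, y10 = true, y11 = false, y12 = false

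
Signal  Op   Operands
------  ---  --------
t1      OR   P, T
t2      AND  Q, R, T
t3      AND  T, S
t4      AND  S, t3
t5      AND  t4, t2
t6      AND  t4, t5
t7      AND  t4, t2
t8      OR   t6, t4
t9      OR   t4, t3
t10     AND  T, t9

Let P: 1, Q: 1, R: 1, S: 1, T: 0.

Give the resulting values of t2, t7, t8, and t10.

t2 = Q AND R AND T = 1 AND 1 AND 0 = 0
t3 = T AND S = 0 AND 1 = 0
t4 = S AND t3 = 1 AND 0 = 0
t5 = t4 AND t2 = 0 AND 0 = 0
t6 = t4 AND t5 = 0 AND 0 = 0
t7 = t4 AND t2 = 0 AND 0 = 0
t8 = t6 OR t4 = 0 OR 0 = 0
t9 = t4 OR t3 = 0 OR 0 = 0
t10 = T AND t9 = 0 AND 0 = 0

t2 = 0, t7 = 0, t8 = 0, t10 = 0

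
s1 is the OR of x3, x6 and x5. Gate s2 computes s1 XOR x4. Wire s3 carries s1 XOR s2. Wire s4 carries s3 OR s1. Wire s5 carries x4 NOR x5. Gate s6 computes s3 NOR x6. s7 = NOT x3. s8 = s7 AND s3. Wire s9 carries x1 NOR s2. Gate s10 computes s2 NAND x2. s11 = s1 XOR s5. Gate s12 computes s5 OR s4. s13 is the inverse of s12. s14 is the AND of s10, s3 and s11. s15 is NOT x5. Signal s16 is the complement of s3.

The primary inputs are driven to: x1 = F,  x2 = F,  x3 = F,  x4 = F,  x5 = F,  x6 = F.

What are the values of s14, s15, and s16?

s1 = x3 OR x6 OR x5 = F OR F OR F = F
s2 = s1 XOR x4 = F XOR F = F
s3 = s1 XOR s2 = F XOR F = F
s5 = x4 NOR x5 = F NOR F = T
s10 = s2 NAND x2 = F NAND F = T
s11 = s1 XOR s5 = F XOR T = T
s14 = s10 AND s3 AND s11 = T AND F AND T = F
s15 = NOT x5 = NOT F = T
s16 = NOT s3 = NOT F = T

s14 = F; s15 = T; s16 = T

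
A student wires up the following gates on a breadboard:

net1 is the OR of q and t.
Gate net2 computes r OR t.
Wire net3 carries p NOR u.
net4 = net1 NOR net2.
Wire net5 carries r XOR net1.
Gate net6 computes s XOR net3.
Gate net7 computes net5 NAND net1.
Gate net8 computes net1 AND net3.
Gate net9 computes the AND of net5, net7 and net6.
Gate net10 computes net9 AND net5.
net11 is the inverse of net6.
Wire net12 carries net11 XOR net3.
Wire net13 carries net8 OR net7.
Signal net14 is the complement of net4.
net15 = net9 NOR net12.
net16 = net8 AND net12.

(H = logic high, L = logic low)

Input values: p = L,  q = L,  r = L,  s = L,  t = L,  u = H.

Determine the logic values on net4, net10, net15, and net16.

net1 = q OR t = L OR L = L
net2 = r OR t = L OR L = L
net3 = p NOR u = L NOR H = L
net4 = net1 NOR net2 = L NOR L = H
net5 = r XOR net1 = L XOR L = L
net6 = s XOR net3 = L XOR L = L
net7 = net5 NAND net1 = L NAND L = H
net8 = net1 AND net3 = L AND L = L
net9 = net5 AND net7 AND net6 = L AND H AND L = L
net10 = net9 AND net5 = L AND L = L
net11 = NOT net6 = NOT L = H
net12 = net11 XOR net3 = H XOR L = H
net15 = net9 NOR net12 = L NOR H = L
net16 = net8 AND net12 = L AND H = L

net4 = H  net10 = L  net15 = L  net16 = L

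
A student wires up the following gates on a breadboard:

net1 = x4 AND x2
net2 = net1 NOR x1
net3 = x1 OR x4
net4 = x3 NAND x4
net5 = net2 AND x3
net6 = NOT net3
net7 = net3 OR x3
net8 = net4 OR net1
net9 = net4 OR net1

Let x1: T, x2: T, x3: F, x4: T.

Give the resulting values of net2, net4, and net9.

net1 = x4 AND x2 = T AND T = T
net2 = net1 NOR x1 = T NOR T = F
net4 = x3 NAND x4 = F NAND T = T
net9 = net4 OR net1 = T OR T = T

net2 = F, net4 = T, net9 = T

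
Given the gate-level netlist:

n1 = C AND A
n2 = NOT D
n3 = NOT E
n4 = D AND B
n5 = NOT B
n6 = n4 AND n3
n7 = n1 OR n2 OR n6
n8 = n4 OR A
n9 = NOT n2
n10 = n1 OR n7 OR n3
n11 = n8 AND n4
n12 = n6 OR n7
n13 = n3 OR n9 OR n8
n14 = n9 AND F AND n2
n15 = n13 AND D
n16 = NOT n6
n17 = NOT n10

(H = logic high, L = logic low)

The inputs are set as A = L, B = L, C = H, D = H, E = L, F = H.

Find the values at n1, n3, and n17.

n1 = C AND A = H AND L = L
n2 = NOT D = NOT H = L
n3 = NOT E = NOT L = H
n4 = D AND B = H AND L = L
n6 = n4 AND n3 = L AND H = L
n7 = n1 OR n2 OR n6 = L OR L OR L = L
n10 = n1 OR n7 OR n3 = L OR L OR H = H
n17 = NOT n10 = NOT H = L

n1 = L; n3 = H; n17 = L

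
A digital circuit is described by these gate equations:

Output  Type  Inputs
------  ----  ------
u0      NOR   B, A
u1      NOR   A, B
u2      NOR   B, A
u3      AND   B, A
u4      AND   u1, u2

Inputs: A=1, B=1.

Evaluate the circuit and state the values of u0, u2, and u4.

u0 = 0  u2 = 0  u4 = 0

u0 = B NOR A = 1 NOR 1 = 0
u1 = A NOR B = 1 NOR 1 = 0
u2 = B NOR A = 1 NOR 1 = 0
u4 = u1 AND u2 = 0 AND 0 = 0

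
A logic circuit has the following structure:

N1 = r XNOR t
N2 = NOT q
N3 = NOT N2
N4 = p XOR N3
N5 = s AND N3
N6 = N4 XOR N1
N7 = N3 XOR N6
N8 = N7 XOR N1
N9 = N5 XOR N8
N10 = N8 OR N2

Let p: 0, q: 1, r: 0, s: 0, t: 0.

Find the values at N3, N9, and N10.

N1 = r XNOR t = 0 XNOR 0 = 1
N2 = NOT q = NOT 1 = 0
N3 = NOT N2 = NOT 0 = 1
N4 = p XOR N3 = 0 XOR 1 = 1
N5 = s AND N3 = 0 AND 1 = 0
N6 = N4 XOR N1 = 1 XOR 1 = 0
N7 = N3 XOR N6 = 1 XOR 0 = 1
N8 = N7 XOR N1 = 1 XOR 1 = 0
N9 = N5 XOR N8 = 0 XOR 0 = 0
N10 = N8 OR N2 = 0 OR 0 = 0

N3 = 1; N9 = 0; N10 = 0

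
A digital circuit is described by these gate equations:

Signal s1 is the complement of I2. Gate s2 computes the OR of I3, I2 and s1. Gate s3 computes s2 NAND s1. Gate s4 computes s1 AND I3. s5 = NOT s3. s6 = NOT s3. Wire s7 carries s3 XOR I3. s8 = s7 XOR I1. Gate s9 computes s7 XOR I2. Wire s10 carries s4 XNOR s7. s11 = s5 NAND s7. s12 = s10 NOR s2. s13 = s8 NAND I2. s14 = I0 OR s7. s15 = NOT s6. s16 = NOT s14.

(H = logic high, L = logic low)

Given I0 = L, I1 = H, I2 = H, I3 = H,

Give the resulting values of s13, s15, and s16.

s13 = L; s15 = H; s16 = H

s1 = NOT I2 = NOT H = L
s2 = I3 OR I2 OR s1 = H OR H OR L = H
s3 = s2 NAND s1 = H NAND L = H
s6 = NOT s3 = NOT H = L
s7 = s3 XOR I3 = H XOR H = L
s8 = s7 XOR I1 = L XOR H = H
s13 = s8 NAND I2 = H NAND H = L
s14 = I0 OR s7 = L OR L = L
s15 = NOT s6 = NOT L = H
s16 = NOT s14 = NOT L = H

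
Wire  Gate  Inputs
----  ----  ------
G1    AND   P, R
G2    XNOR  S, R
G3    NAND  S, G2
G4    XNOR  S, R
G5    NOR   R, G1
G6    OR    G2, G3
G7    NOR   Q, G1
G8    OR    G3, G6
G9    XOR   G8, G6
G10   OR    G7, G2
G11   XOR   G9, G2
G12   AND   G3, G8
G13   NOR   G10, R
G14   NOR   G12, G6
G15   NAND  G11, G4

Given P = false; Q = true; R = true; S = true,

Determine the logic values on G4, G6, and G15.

G4 = true; G6 = true; G15 = false

G2 = S XNOR R = true XNOR true = true
G3 = S NAND G2 = true NAND true = false
G4 = S XNOR R = true XNOR true = true
G6 = G2 OR G3 = true OR false = true
G8 = G3 OR G6 = false OR true = true
G9 = G8 XOR G6 = true XOR true = false
G11 = G9 XOR G2 = false XOR true = true
G15 = G11 NAND G4 = true NAND true = false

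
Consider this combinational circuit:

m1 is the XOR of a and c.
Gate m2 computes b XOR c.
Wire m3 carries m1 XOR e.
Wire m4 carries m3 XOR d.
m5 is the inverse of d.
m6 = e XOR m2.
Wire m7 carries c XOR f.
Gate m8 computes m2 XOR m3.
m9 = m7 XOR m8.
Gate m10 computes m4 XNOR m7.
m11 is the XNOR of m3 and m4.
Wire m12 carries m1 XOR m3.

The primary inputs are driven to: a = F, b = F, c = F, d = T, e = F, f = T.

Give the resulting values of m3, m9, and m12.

m3 = F  m9 = T  m12 = F

m1 = a XOR c = F XOR F = F
m2 = b XOR c = F XOR F = F
m3 = m1 XOR e = F XOR F = F
m7 = c XOR f = F XOR T = T
m8 = m2 XOR m3 = F XOR F = F
m9 = m7 XOR m8 = T XOR F = T
m12 = m1 XOR m3 = F XOR F = F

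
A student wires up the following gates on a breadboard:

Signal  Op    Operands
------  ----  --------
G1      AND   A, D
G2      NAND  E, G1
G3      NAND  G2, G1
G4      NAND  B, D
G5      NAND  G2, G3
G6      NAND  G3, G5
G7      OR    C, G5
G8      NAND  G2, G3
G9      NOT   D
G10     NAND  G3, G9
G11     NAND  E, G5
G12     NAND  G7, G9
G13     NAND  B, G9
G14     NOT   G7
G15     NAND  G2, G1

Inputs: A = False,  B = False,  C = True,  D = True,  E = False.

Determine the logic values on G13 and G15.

G13 = True; G15 = True

G1 = A AND D = False AND True = False
G2 = E NAND G1 = False NAND False = True
G9 = NOT D = NOT True = False
G13 = B NAND G9 = False NAND False = True
G15 = G2 NAND G1 = True NAND False = True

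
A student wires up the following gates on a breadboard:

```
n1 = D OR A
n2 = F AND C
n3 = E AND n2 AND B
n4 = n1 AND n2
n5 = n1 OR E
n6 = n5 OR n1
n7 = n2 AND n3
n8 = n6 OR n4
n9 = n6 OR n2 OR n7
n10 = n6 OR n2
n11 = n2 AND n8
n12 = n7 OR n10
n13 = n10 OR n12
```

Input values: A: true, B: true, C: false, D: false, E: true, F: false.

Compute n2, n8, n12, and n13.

n1 = D OR A = false OR true = true
n2 = F AND C = false AND false = false
n3 = E AND n2 AND B = true AND false AND true = false
n4 = n1 AND n2 = true AND false = false
n5 = n1 OR E = true OR true = true
n6 = n5 OR n1 = true OR true = true
n7 = n2 AND n3 = false AND false = false
n8 = n6 OR n4 = true OR false = true
n10 = n6 OR n2 = true OR false = true
n12 = n7 OR n10 = false OR true = true
n13 = n10 OR n12 = true OR true = true

n2 = false, n8 = true, n12 = true, n13 = true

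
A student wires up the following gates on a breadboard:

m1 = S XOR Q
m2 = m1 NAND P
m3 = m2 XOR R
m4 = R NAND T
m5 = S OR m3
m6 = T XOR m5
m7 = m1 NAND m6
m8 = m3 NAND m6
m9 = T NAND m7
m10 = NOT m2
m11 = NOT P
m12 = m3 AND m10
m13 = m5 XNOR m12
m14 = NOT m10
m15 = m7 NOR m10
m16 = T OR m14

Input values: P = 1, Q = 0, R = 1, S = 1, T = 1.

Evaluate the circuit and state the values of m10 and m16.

m1 = S XOR Q = 1 XOR 0 = 1
m2 = m1 NAND P = 1 NAND 1 = 0
m10 = NOT m2 = NOT 0 = 1
m14 = NOT m10 = NOT 1 = 0
m16 = T OR m14 = 1 OR 0 = 1

m10 = 1, m16 = 1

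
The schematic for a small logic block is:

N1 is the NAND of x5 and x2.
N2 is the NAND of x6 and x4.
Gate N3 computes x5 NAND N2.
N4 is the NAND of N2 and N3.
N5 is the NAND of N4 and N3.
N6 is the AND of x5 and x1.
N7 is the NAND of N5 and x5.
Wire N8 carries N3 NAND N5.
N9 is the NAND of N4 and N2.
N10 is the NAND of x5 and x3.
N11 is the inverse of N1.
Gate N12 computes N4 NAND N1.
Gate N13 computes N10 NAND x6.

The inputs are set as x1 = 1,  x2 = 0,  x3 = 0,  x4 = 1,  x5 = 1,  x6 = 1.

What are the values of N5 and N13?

N5 = 0, N13 = 0

N2 = x6 NAND x4 = 1 NAND 1 = 0
N3 = x5 NAND N2 = 1 NAND 0 = 1
N4 = N2 NAND N3 = 0 NAND 1 = 1
N5 = N4 NAND N3 = 1 NAND 1 = 0
N10 = x5 NAND x3 = 1 NAND 0 = 1
N13 = N10 NAND x6 = 1 NAND 1 = 0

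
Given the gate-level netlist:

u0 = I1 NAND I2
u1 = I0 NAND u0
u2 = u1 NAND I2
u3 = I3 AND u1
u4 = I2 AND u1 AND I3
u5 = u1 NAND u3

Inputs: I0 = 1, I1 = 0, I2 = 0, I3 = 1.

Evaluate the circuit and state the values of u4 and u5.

u0 = I1 NAND I2 = 0 NAND 0 = 1
u1 = I0 NAND u0 = 1 NAND 1 = 0
u3 = I3 AND u1 = 1 AND 0 = 0
u4 = I2 AND u1 AND I3 = 0 AND 0 AND 1 = 0
u5 = u1 NAND u3 = 0 NAND 0 = 1

u4 = 0, u5 = 1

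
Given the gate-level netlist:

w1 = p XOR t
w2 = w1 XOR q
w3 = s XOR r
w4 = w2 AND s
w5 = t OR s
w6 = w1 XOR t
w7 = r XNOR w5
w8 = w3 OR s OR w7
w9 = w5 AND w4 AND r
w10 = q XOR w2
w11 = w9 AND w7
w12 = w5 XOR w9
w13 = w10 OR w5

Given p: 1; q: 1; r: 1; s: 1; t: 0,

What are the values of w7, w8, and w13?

w1 = p XOR t = 1 XOR 0 = 1
w2 = w1 XOR q = 1 XOR 1 = 0
w3 = s XOR r = 1 XOR 1 = 0
w5 = t OR s = 0 OR 1 = 1
w7 = r XNOR w5 = 1 XNOR 1 = 1
w8 = w3 OR s OR w7 = 0 OR 1 OR 1 = 1
w10 = q XOR w2 = 1 XOR 0 = 1
w13 = w10 OR w5 = 1 OR 1 = 1

w7 = 1, w8 = 1, w13 = 1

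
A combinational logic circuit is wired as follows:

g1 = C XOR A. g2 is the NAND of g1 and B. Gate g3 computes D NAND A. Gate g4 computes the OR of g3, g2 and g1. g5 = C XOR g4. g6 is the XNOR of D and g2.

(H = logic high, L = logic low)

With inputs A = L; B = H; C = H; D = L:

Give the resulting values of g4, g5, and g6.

g4 = H  g5 = L  g6 = H

g1 = C XOR A = H XOR L = H
g2 = g1 NAND B = H NAND H = L
g3 = D NAND A = L NAND L = H
g4 = g3 OR g2 OR g1 = H OR L OR H = H
g5 = C XOR g4 = H XOR H = L
g6 = D XNOR g2 = L XNOR L = H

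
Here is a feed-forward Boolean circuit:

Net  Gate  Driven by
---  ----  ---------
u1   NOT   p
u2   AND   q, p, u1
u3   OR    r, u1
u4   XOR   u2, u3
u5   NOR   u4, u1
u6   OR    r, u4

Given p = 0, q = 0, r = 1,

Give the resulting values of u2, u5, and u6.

u2 = 0, u5 = 0, u6 = 1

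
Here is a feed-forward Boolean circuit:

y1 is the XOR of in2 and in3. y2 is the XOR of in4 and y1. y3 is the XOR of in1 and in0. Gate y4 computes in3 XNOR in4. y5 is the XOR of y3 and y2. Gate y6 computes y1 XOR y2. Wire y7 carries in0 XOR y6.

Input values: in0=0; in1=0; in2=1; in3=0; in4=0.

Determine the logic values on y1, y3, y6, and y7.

y1 = 1, y3 = 0, y6 = 0, y7 = 0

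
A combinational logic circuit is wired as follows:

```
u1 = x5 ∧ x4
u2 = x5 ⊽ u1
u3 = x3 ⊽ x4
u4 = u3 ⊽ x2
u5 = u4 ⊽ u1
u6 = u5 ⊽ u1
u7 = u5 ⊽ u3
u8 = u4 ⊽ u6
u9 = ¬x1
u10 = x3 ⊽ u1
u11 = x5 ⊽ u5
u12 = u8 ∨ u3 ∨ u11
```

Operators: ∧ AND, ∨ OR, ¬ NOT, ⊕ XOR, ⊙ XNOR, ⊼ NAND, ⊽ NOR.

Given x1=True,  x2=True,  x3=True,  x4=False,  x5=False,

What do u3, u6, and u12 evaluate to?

u3 = False, u6 = False, u12 = True

u1 = x5 AND x4 = False AND False = False
u3 = x3 NOR x4 = True NOR False = False
u4 = u3 NOR x2 = False NOR True = False
u5 = u4 NOR u1 = False NOR False = True
u6 = u5 NOR u1 = True NOR False = False
u8 = u4 NOR u6 = False NOR False = True
u11 = x5 NOR u5 = False NOR True = False
u12 = u8 OR u3 OR u11 = True OR False OR False = True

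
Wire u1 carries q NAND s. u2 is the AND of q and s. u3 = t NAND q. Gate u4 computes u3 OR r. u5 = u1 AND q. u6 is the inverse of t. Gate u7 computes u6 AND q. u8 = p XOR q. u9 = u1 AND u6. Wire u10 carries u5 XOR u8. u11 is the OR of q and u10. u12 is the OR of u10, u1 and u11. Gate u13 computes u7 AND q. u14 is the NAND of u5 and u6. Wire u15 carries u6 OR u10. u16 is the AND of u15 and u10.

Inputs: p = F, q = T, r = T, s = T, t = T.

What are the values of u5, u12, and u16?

u1 = q NAND s = T NAND T = F
u5 = u1 AND q = F AND T = F
u6 = NOT t = NOT T = F
u8 = p XOR q = F XOR T = T
u10 = u5 XOR u8 = F XOR T = T
u11 = q OR u10 = T OR T = T
u12 = u10 OR u1 OR u11 = T OR F OR T = T
u15 = u6 OR u10 = F OR T = T
u16 = u15 AND u10 = T AND T = T

u5 = F, u12 = T, u16 = T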